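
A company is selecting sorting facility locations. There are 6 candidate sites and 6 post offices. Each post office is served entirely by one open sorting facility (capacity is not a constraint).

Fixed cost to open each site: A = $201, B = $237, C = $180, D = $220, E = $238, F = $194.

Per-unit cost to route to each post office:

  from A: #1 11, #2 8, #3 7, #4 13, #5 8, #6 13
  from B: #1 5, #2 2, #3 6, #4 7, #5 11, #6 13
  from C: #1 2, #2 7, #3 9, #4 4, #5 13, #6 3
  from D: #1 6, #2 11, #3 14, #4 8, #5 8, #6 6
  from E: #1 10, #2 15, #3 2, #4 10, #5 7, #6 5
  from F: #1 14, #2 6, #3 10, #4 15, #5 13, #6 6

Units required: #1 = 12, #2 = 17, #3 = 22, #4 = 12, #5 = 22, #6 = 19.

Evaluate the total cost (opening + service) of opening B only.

Each post office is assigned to its cheapest site among the open ones.
{B}: #1→B 5·12=60, #2→B 2·17=34, #3→B 6·22=132, #4→B 7·12=84, #5→B 11·22=242, #6→B 13·19=247. Service 799; fixed 237; total 1036.

Total cost: 1036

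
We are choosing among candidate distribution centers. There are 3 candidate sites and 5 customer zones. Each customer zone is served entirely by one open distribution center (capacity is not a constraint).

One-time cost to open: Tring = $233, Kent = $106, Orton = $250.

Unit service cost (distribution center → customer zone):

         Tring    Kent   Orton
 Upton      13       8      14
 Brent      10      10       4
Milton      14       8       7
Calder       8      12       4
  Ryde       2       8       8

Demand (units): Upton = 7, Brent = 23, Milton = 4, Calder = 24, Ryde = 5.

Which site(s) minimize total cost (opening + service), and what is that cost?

Open Orton only; minimum total cost 604.

For any fixed open set, each customer zone goes to its cheapest open site; total = fixed + service.
{Orton}: Upton→Orton 14·7=98, Brent→Orton 4·23=92, Milton→Orton 7·4=28, Calder→Orton 4·24=96, Ryde→Orton 8·5=40. Service 354; fixed 250; total 604.
{Kent, Orton}: service 312 + fixed 356 = 668
{Kent}: service 646 + fixed 106 = 752
{Tring, Kent, Orton}: service 282 + fixed 589 = 871
(All 7 nonempty subsets were checked; Orton only is lowest.)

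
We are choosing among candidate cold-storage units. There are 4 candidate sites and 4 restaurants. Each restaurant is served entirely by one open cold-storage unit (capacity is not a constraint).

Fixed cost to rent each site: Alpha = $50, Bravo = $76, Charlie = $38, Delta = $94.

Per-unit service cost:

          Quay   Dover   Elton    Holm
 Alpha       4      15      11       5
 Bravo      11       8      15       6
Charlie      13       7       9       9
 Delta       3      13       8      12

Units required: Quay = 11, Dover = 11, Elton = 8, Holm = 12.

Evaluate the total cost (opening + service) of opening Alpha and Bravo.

Each restaurant is assigned to its cheapest site among the open ones.
{Alpha, Bravo}: Quay→Alpha 4·11=44, Dover→Bravo 8·11=88, Elton→Alpha 11·8=88, Holm→Alpha 5·12=60. Service 280; fixed 126; total 406.

Total cost: 406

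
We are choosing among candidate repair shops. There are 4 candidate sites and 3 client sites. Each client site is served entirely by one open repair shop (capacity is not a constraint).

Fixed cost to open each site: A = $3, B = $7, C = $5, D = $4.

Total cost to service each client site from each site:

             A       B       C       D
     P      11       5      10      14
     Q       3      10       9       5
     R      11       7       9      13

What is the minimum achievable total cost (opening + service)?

For any fixed open set, each client site goes to its cheapest open site; total = fixed + service.
{A, B}: P→B 5, Q→A 3, R→B 7. Service 15; fixed 10; total 25.
{A}: P→A 11, Q→A 3, R→A 11. Service 25; fixed 3; total 28.
{B, D}: service 17 + fixed 11 = 28
{A, B, C, D}: service 15 + fixed 19 = 34
No other subset beats 25.

Minimum total cost: 25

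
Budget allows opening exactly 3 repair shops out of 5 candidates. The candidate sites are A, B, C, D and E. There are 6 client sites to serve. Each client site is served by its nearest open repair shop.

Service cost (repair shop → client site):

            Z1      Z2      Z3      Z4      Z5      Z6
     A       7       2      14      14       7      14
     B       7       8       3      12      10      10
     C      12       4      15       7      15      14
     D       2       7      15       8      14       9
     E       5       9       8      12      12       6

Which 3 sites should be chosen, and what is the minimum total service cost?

Choose A, B and D; total service cost 31.

With exactly 3 open, each client site uses its cheapest among the chosen.
{A, B, D}: Z1→D 2, Z2→A 2, Z3→B 3, Z4→D 8, Z5→A 7, Z6→D 9. Service cost 31.
{A, D, E}: service cost 33
{A, B, E}: service cost 35
Among all 10 size-3 choices, {A, B, D} is lowest.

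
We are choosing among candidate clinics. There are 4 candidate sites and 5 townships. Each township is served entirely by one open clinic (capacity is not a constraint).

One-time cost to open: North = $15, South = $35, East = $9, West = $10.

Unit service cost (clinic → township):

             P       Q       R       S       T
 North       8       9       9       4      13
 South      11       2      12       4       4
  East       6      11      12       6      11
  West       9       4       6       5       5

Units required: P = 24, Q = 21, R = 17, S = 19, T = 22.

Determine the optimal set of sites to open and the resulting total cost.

For any fixed open set, each township goes to its cheapest open site; total = fixed + service.
{South, East, West}: P→East 6·24=144, Q→South 2·21=42, R→West 6·17=102, S→South 4·19=76, T→South 4·22=88. Service 452; fixed 54; total 506.
{North, South, East, West}: P→East 6·24=144, Q→South 2·21=42, R→West 6·17=102, S→North 4·19=76, T→South 4·22=88. Service 452; fixed 69; total 521.
{North, East, West}: service 516 + fixed 34 = 550
{East}: P→East 6·24=144, Q→East 11·21=231, R→East 12·17=204, S→East 6·19=114, T→East 11·22=242. Service 935; fixed 9; total 944.
No other subset beats 506.

Open South, East and West; minimum total cost 506.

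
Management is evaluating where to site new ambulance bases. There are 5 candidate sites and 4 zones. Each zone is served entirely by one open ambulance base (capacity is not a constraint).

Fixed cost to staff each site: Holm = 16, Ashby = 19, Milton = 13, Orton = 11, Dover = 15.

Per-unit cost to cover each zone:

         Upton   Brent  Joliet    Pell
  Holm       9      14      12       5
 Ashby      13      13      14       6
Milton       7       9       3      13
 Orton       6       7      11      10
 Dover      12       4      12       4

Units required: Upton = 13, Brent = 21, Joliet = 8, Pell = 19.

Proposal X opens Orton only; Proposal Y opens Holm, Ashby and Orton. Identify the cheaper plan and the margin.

Proposal Y is cheaper by 60.

Proposal X: {Orton}: Upton→Orton 6·13=78, Brent→Orton 7·21=147, Joliet→Orton 11·8=88, Pell→Orton 10·19=190. Service 503; fixed 11; total 514.
Proposal Y: {Holm, Ashby, Orton}: Upton→Orton 6·13=78, Brent→Orton 7·21=147, Joliet→Orton 11·8=88, Pell→Holm 5·19=95. Service 408; fixed 46; total 454.
Difference: |514 − 454| = 60.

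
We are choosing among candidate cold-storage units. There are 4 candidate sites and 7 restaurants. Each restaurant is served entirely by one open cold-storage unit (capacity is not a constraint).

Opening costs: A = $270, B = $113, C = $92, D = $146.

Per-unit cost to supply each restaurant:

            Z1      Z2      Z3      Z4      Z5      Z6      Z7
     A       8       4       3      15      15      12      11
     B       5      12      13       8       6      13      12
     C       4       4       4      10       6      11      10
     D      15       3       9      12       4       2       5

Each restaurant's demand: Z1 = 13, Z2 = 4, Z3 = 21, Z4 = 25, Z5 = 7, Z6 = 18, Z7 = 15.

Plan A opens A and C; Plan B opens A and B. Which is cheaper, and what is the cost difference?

Plan A: {A, C}: Z1→C 4·13=52, Z2→A 4·4=16, Z3→A 3·21=63, Z4→C 10·25=250, Z5→C 6·7=42, Z6→C 11·18=198, Z7→C 10·15=150. Service 771; fixed 362; total 1133.
Plan B: {A, B}: Z1→B 5·13=65, Z2→A 4·4=16, Z3→A 3·21=63, Z4→B 8·25=200, Z5→B 6·7=42, Z6→A 12·18=216, Z7→A 11·15=165. Service 767; fixed 383; total 1150.
Difference: |1133 − 1150| = 17.

Plan A is cheaper by 17.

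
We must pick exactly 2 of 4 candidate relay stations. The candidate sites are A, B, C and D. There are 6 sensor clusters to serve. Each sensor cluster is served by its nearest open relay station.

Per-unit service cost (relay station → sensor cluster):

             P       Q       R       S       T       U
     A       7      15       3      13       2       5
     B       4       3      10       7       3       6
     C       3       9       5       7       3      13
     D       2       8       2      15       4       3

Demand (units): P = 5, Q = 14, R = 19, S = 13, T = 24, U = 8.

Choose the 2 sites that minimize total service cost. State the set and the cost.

With exactly 2 open, each sensor cluster uses its cheapest among the chosen.
{B, D}: P→D 2·5=10, Q→B 3·14=42, R→D 2·19=38, S→B 7·13=91, T→B 3·24=72, U→D 3·8=24. Service cost 277.
{A, B}: service cost 298
{C, D}: service cost 347
Among all 6 size-2 choices, {B, D} is lowest.

Choose B and D; total service cost 277.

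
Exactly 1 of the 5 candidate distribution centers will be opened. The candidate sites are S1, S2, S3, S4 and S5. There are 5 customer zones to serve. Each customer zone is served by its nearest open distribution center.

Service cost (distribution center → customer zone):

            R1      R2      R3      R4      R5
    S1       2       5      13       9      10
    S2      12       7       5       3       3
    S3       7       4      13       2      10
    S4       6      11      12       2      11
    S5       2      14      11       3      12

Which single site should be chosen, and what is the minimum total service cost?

Choose S2 only; total service cost 30.

With exactly 1 open, each customer zone uses its cheapest among the chosen.
{S2}: R1→S2 12, R2→S2 7, R3→S2 5, R4→S2 3, R5→S2 3. Service cost 30.
{S3}: service cost 36
{S1}: service cost 39
Among all 5 size-1 choices, {S2} is lowest.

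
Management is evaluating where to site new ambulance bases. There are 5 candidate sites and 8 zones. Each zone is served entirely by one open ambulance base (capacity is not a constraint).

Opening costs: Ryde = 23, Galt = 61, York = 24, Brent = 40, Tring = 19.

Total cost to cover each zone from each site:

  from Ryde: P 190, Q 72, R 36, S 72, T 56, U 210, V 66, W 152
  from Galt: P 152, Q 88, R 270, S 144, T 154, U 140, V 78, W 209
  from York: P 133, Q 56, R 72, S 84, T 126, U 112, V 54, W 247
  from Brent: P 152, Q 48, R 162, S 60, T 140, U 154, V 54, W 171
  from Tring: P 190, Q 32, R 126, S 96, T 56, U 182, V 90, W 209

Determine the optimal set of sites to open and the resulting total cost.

For any fixed open set, each zone goes to its cheapest open site; total = fixed + service.
{Ryde, York, Tring}: P→York 133, Q→Tring 32, R→Ryde 36, S→Ryde 72, T→Ryde 56, U→York 112, V→York 54, W→Ryde 152. Service 647; fixed 66; total 713.
{Ryde, York}: service 671 + fixed 47 = 718
{Ryde, York, Brent}: P→York 133, Q→Brent 48, R→Ryde 36, S→Brent 60, T→Ryde 56, U→York 112, V→York 54, W→Ryde 152. Service 651; fixed 87; total 738.
{Ryde, Galt, York, Brent, Tring}: P→York 133, Q→Tring 32, R→Ryde 36, S→Brent 60, T→Ryde 56, U→York 112, V→York 54, W→Ryde 152. Service 635; fixed 167; total 802.
No other subset beats 713.

Open Ryde, York and Tring; minimum total cost 713.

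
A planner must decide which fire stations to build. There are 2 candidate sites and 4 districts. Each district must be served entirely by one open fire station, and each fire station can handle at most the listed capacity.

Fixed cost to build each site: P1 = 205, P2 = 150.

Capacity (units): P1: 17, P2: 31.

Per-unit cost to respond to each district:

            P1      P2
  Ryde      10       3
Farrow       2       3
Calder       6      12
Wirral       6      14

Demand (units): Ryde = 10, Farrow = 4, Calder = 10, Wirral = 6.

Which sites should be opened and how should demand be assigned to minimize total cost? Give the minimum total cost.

Minimum total cost: 396

Open {P2}: Ryde→P2 3·10=30, Farrow→P2 3·4=12, Calder→P2 12·10=120, Wirral→P2 14·6=84.
Loads: P2 carries 30/31. Service 246; fixed 150; total 396.
Next best feasible plan costs 493.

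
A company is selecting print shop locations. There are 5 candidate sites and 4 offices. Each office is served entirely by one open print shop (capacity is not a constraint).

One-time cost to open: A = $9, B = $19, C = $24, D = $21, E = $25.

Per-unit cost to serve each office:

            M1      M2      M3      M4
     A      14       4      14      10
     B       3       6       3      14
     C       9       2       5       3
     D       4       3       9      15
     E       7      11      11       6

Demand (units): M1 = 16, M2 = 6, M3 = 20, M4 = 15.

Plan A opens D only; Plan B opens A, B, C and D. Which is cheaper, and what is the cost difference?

Plan A: {D}: M1→D 4·16=64, M2→D 3·6=18, M3→D 9·20=180, M4→D 15·15=225. Service 487; fixed 21; total 508.
Plan B: {A, B, C, D}: M1→B 3·16=48, M2→C 2·6=12, M3→B 3·20=60, M4→C 3·15=45. Service 165; fixed 73; total 238.
Difference: |508 − 238| = 270.

Plan B is cheaper by 270.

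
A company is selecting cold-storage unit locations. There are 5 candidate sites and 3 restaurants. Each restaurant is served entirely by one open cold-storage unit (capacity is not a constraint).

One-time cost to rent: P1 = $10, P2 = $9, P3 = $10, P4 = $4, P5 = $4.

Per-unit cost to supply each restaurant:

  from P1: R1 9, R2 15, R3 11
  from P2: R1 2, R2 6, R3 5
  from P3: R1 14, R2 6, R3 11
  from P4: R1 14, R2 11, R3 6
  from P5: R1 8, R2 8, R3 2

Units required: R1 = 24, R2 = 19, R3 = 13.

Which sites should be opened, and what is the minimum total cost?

For any fixed open set, each restaurant goes to its cheapest open site; total = fixed + service.
{P2, P5}: R1→P2 2·24=48, R2→P2 6·19=114, R3→P5 2·13=26. Service 188; fixed 13; total 201.
{P2, P4, P5}: R1→P2 2·24=48, R2→P2 6·19=114, R3→P5 2·13=26. Service 188; fixed 17; total 205.
{P1, P2, P5}: R1→P2 2·24=48, R2→P2 6·19=114, R3→P5 2·13=26. Service 188; fixed 23; total 211.
{P1, P2, P3, P4, P5}: service 188 + fixed 37 = 225
No other subset beats 201.

Open P2 and P5; minimum total cost 201.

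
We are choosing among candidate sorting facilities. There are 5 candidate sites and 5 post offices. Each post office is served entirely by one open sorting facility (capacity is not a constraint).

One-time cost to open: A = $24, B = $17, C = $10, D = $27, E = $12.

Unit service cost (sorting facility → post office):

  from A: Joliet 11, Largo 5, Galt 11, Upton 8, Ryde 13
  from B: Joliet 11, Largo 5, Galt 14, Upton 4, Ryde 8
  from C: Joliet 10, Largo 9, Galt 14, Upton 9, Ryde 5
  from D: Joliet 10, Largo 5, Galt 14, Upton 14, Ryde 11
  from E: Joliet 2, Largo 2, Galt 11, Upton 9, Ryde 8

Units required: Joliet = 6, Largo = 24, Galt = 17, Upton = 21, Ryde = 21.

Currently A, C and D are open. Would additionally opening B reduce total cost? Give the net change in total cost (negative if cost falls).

Current service cost with {A, C, D}: 640.
Adding B: each post office re-picks its cheapest; new service cost 556, saving 84.
Extra fixed cost: 17. Net change = 17 − 84 = -67.
(Totals: 701 → 634.)

Yes — net change −67 (cost falls by 67).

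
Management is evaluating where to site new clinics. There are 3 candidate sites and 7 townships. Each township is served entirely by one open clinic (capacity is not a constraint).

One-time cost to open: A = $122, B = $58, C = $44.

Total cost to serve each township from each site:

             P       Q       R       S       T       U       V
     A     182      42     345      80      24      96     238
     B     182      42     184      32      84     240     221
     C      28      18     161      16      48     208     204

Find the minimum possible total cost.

Minimum total cost: 713

For any fixed open set, each township goes to its cheapest open site; total = fixed + service.
{A, C}: P→C 28, Q→C 18, R→C 161, S→C 16, T→A 24, U→A 96, V→C 204. Service 547; fixed 166; total 713.
{C}: service 683 + fixed 44 = 727
{A, B, C}: service 547 + fixed 224 = 771
No other subset beats 713.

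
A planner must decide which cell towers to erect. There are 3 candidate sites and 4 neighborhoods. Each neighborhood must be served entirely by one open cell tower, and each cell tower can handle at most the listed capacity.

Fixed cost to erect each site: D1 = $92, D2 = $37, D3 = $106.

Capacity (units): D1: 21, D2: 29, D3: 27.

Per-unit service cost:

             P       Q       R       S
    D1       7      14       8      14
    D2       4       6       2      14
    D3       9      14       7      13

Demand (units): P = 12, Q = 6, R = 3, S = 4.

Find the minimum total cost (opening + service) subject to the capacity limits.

Open {D2}: P→D2 4·12=48, Q→D2 6·6=36, R→D2 2·3=6, S→D2 14·4=56.
Loads: D2 carries 25/29. Service 146; fixed 37; total 183.
Next best feasible plan costs 275.

Minimum total cost: 183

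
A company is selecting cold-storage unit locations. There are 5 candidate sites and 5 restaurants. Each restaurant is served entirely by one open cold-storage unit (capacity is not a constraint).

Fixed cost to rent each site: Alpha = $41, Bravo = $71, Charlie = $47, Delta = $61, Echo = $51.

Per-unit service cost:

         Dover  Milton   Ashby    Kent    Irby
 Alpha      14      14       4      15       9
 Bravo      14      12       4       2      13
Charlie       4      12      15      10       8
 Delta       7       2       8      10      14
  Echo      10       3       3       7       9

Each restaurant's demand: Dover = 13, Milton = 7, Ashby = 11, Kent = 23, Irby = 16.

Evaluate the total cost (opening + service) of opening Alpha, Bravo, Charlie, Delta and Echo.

Each restaurant is assigned to its cheapest site among the open ones.
{Alpha, Bravo, Charlie, Delta, Echo}: Dover→Charlie 4·13=52, Milton→Delta 2·7=14, Ashby→Echo 3·11=33, Kent→Bravo 2·23=46, Irby→Charlie 8·16=128. Service 273; fixed 271; total 544.

Total cost: 544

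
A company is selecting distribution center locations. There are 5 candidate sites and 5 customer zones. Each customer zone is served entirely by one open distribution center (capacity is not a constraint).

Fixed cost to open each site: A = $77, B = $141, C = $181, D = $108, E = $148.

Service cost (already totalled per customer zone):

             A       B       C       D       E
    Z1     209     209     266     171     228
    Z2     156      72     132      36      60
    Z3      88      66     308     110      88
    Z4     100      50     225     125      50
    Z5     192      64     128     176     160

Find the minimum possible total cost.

For any fixed open set, each customer zone goes to its cheapest open site; total = fixed + service.
{B}: Z1→B 209, Z2→B 72, Z3→B 66, Z4→B 50, Z5→B 64. Service 461; fixed 141; total 602.
{B, D}: service 387 + fixed 249 = 636
{A, B}: service 461 + fixed 218 = 679
{A, B, C, D, E}: Z1→D 171, Z2→D 36, Z3→B 66, Z4→B 50, Z5→B 64. Service 387; fixed 655; total 1042.
No other subset beats 602.

Minimum total cost: 602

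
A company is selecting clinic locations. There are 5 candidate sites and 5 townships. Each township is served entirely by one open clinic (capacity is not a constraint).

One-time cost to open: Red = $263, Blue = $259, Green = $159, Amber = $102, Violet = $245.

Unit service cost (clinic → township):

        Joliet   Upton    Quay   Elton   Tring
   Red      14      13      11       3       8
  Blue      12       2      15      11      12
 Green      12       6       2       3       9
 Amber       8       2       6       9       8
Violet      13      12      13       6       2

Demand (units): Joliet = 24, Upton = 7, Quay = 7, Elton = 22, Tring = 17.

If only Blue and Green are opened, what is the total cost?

Total cost: 953

Each township is assigned to its cheapest site among the open ones.
{Blue, Green}: Joliet→Blue 12·24=288, Upton→Blue 2·7=14, Quay→Green 2·7=14, Elton→Green 3·22=66, Tring→Green 9·17=153. Service 535; fixed 418; total 953.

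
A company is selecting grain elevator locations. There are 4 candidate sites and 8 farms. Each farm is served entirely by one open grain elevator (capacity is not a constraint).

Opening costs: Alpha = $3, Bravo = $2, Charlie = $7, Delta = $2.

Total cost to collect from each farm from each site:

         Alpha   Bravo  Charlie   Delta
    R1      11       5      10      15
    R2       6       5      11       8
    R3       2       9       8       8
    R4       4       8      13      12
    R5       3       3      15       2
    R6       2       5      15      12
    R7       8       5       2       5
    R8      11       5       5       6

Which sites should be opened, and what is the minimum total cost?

For any fixed open set, each farm goes to its cheapest open site; total = fixed + service.
{Alpha, Bravo}: R1→Bravo 5, R2→Bravo 5, R3→Alpha 2, R4→Alpha 4, R5→Alpha 3, R6→Alpha 2, R7→Bravo 5, R8→Bravo 5. Service 31; fixed 5; total 36.
{Alpha, Bravo, Delta}: service 30 + fixed 7 = 37
{Alpha, Bravo, Charlie}: service 28 + fixed 12 = 40
{Alpha, Bravo, Charlie, Delta}: service 27 + fixed 14 = 41
No other subset beats 36.

Open Alpha and Bravo; minimum total cost 36.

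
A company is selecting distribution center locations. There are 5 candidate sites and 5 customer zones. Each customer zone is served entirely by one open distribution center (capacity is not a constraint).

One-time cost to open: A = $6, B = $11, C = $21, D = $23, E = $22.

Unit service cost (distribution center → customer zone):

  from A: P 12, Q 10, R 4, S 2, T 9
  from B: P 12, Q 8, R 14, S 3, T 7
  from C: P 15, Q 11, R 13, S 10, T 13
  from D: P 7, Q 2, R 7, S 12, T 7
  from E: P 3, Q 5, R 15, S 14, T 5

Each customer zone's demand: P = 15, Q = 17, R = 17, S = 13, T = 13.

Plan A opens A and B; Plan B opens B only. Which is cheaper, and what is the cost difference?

Plan A: {A, B}: P→A 12·15=180, Q→B 8·17=136, R→A 4·17=68, S→A 2·13=26, T→B 7·13=91. Service 501; fixed 17; total 518.
Plan B: {B}: P→B 12·15=180, Q→B 8·17=136, R→B 14·17=238, S→B 3·13=39, T→B 7·13=91. Service 684; fixed 11; total 695.
Difference: |518 − 695| = 177.

Plan A is cheaper by 177.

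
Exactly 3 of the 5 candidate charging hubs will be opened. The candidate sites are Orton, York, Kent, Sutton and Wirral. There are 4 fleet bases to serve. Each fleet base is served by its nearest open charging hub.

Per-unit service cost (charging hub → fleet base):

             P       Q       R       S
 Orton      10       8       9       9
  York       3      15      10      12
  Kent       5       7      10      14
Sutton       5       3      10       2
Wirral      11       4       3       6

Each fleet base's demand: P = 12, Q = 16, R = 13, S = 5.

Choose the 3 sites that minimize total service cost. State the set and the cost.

Choose York, Sutton and Wirral; total service cost 133.

With exactly 3 open, each fleet base uses its cheapest among the chosen.
{York, Sutton, Wirral}: P→York 3·12=36, Q→Sutton 3·16=48, R→Wirral 3·13=39, S→Sutton 2·5=10. Service cost 133.
{Orton, Sutton, Wirral}: service cost 157
{Kent, Sutton, Wirral}: service cost 157
Among all 10 size-3 choices, {York, Sutton, Wirral} is lowest.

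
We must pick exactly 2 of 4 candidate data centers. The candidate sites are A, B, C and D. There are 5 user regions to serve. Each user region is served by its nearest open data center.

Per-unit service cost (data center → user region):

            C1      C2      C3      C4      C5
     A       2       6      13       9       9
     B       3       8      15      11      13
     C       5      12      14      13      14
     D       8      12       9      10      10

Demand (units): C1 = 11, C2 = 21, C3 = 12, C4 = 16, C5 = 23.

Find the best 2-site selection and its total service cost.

With exactly 2 open, each user region uses its cheapest among the chosen.
{A, D}: C1→A 2·11=22, C2→A 6·21=126, C3→D 9·12=108, C4→A 9·16=144, C5→A 9·23=207. Service cost 607.
{A, B}: service cost 655
{A, C}: service cost 655
Among all 6 size-2 choices, {A, D} is lowest.

Choose A and D; total service cost 607.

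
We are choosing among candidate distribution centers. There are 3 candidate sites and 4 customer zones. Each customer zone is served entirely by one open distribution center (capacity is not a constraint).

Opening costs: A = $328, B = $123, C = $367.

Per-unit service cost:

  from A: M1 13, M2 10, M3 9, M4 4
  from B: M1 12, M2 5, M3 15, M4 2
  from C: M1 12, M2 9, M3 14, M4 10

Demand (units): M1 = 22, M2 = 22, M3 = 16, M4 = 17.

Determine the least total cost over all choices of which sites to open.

Minimum total cost: 771

For any fixed open set, each customer zone goes to its cheapest open site; total = fixed + service.
{B}: M1→B 12·22=264, M2→B 5·22=110, M3→B 15·16=240, M4→B 2·17=34. Service 648; fixed 123; total 771.
{A, B}: M1→B 12·22=264, M2→B 5·22=110, M3→A 9·16=144, M4→B 2·17=34. Service 552; fixed 451; total 1003.
{A}: service 718 + fixed 328 = 1046
{A, B, C}: service 552 + fixed 818 = 1370
No other subset beats 771.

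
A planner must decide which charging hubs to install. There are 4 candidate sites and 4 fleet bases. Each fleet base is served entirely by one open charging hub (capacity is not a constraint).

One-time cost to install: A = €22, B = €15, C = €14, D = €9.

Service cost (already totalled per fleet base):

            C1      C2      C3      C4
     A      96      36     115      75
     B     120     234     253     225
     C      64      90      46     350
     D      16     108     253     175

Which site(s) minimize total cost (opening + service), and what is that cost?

For any fixed open set, each fleet base goes to its cheapest open site; total = fixed + service.
{A, C, D}: C1→D 16, C2→A 36, C3→C 46, C4→A 75. Service 173; fixed 45; total 218.
{A, B, C, D}: C1→D 16, C2→A 36, C3→C 46, C4→A 75. Service 173; fixed 60; total 233.
{A, C}: service 221 + fixed 36 = 257
{D}: service 552 + fixed 9 = 561
No other subset beats 218.

Open A, C and D; minimum total cost 218.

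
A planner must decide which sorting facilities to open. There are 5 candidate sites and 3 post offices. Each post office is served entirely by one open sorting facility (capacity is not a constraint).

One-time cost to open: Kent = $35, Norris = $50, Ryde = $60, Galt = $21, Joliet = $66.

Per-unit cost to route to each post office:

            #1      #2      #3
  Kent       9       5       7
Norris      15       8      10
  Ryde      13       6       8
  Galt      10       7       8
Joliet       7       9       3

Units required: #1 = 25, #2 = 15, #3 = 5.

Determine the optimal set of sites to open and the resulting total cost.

Open Kent and Joliet; minimum total cost 366.

For any fixed open set, each post office goes to its cheapest open site; total = fixed + service.
{Kent, Joliet}: #1→Joliet 7·25=175, #2→Kent 5·15=75, #3→Joliet 3·5=15. Service 265; fixed 101; total 366.
{Kent}: service 335 + fixed 35 = 370
{Galt, Joliet}: service 295 + fixed 87 = 382
{Kent, Norris, Ryde, Galt, Joliet}: #1→Joliet 7·25=175, #2→Kent 5·15=75, #3→Joliet 3·5=15. Service 265; fixed 232; total 497.
No other subset beats 366.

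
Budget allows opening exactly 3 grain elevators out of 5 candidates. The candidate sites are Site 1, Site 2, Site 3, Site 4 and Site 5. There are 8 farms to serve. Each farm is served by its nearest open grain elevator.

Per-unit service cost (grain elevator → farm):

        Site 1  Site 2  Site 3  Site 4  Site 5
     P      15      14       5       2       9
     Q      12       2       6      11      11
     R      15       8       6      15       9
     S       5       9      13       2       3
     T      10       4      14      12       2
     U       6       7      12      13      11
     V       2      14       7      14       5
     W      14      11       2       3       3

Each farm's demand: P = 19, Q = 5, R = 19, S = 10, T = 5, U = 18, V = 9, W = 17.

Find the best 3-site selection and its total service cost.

Choose Site 1, Site 3 and Site 4; total service cost 412.

With exactly 3 open, each farm uses its cheapest among the chosen.
{Site 1, Site 3, Site 4}: P→Site 4 2·19=38, Q→Site 3 6·5=30, R→Site 3 6·19=114, S→Site 4 2·10=20, T→Site 1 10·5=50, U→Site 1 6·18=108, V→Site 1 2·9=18, W→Site 3 2·17=34. Service cost 412.
{Site 1, Site 2, Site 4}: service cost 417
{Site 2, Site 3, Site 4}: service cost 425
Among all 10 size-3 choices, {Site 1, Site 3, Site 4} is lowest.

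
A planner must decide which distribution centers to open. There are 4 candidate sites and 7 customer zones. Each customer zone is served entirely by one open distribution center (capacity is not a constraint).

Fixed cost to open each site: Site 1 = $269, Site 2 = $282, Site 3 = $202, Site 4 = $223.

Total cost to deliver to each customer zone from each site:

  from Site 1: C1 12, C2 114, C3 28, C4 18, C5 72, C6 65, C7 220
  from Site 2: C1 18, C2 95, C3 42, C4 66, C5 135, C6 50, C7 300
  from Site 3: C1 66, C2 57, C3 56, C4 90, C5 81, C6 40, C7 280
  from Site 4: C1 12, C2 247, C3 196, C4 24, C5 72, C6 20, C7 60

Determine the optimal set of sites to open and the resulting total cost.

Open Site 3 and Site 4; minimum total cost 726.

For any fixed open set, each customer zone goes to its cheapest open site; total = fixed + service.
{Site 3, Site 4}: C1→Site 4 12, C2→Site 3 57, C3→Site 3 56, C4→Site 4 24, C5→Site 4 72, C6→Site 4 20, C7→Site 4 60. Service 301; fixed 425; total 726.
{Site 1}: service 529 + fixed 269 = 798
{Site 1, Site 4}: service 324 + fixed 492 = 816
{Site 1, Site 2, Site 3, Site 4}: service 267 + fixed 976 = 1243
No other subset beats 726.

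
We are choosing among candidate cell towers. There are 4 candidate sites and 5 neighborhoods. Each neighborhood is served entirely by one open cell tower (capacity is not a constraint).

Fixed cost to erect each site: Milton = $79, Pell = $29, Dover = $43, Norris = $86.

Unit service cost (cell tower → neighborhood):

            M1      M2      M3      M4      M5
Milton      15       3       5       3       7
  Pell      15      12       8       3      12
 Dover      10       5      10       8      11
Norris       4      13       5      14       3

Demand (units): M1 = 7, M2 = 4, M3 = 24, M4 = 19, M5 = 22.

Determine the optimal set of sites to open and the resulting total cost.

For any fixed open set, each neighborhood goes to its cheapest open site; total = fixed + service.
{Pell, Norris}: M1→Norris 4·7=28, M2→Pell 12·4=48, M3→Norris 5·24=120, M4→Pell 3·19=57, M5→Norris 3·22=66. Service 319; fixed 115; total 434.
{Milton, Norris}: service 283 + fixed 165 = 448
{Pell, Dover, Norris}: service 291 + fixed 158 = 449
{Milton, Pell, Dover, Norris}: M1→Norris 4·7=28, M2→Milton 3·4=12, M3→Milton 5·24=120, M4→Milton 3·19=57, M5→Norris 3·22=66. Service 283; fixed 237; total 520.
(All 15 nonempty subsets were checked; Pell and Norris is lowest.)

Open Pell and Norris; minimum total cost 434.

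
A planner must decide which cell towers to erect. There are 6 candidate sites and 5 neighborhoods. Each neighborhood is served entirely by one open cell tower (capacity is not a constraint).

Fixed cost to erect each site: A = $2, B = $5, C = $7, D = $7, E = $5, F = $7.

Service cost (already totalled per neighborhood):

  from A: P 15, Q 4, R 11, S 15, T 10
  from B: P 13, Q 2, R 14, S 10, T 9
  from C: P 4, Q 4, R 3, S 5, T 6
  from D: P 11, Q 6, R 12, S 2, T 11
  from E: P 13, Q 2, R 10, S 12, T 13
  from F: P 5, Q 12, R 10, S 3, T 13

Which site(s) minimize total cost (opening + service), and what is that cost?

For any fixed open set, each neighborhood goes to its cheapest open site; total = fixed + service.
{C}: P→C 4, Q→C 4, R→C 3, S→C 5, T→C 6. Service 22; fixed 7; total 29.
{A, C}: P→C 4, Q→A 4, R→C 3, S→C 5, T→C 6. Service 22; fixed 9; total 31.
{B, C}: P→C 4, Q→B 2, R→C 3, S→C 5, T→C 6. Service 20; fixed 12; total 32.
{A, B, C, D, E, F}: service 17 + fixed 33 = 50
No other subset beats 29.

Open C only; minimum total cost 29.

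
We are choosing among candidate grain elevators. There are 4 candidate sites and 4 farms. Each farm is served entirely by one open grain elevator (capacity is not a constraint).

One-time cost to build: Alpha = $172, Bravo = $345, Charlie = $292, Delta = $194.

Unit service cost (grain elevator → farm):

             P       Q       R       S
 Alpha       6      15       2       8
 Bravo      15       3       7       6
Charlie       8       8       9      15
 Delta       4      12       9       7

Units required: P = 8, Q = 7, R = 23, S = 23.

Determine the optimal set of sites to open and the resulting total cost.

For any fixed open set, each farm goes to its cheapest open site; total = fixed + service.
{Alpha}: P→Alpha 6·8=48, Q→Alpha 15·7=105, R→Alpha 2·23=46, S→Alpha 8·23=184. Service 383; fixed 172; total 555.
{Delta}: service 484 + fixed 194 = 678
{Alpha, Delta}: service 323 + fixed 366 = 689
{Alpha, Bravo, Charlie, Delta}: service 237 + fixed 1003 = 1240
No other subset beats 555.

Open Alpha only; minimum total cost 555.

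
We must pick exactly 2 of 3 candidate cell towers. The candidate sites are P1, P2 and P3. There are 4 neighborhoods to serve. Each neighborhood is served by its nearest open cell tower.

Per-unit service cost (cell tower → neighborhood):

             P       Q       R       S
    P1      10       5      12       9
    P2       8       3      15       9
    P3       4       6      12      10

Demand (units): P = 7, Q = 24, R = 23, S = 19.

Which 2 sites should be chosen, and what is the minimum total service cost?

Choose P2 and P3; total service cost 547.

With exactly 2 open, each neighborhood uses its cheapest among the chosen.
{P2, P3}: P→P3 4·7=28, Q→P2 3·24=72, R→P3 12·23=276, S→P2 9·19=171. Service cost 547.
{P1, P2}: service cost 575
{P1, P3}: service cost 595
Among all 3 size-2 choices, {P2, P3} is lowest.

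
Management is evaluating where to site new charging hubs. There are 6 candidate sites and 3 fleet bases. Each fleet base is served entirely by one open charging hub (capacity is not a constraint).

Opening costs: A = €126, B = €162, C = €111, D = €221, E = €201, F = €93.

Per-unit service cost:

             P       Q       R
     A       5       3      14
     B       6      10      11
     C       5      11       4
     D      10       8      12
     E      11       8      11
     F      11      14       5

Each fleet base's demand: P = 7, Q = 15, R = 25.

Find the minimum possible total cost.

For any fixed open set, each fleet base goes to its cheapest open site; total = fixed + service.
{C}: P→C 5·7=35, Q→C 11·15=165, R→C 4·25=100. Service 300; fixed 111; total 411.
{A, C}: service 180 + fixed 237 = 417
{A, F}: service 205 + fixed 219 = 424
{A, B, C, D, E, F}: service 180 + fixed 914 = 1094
No other subset beats 411.

Minimum total cost: 411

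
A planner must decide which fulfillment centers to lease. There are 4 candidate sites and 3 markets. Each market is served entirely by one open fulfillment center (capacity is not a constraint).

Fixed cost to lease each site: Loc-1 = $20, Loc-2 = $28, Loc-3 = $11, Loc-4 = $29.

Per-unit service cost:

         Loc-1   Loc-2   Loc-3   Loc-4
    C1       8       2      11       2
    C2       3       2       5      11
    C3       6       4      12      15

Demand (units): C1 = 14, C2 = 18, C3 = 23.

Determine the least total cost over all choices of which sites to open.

Minimum total cost: 184

For any fixed open set, each market goes to its cheapest open site; total = fixed + service.
{Loc-2}: C1→Loc-2 2·14=28, C2→Loc-2 2·18=36, C3→Loc-2 4·23=92. Service 156; fixed 28; total 184.
{Loc-2, Loc-3}: service 156 + fixed 39 = 195
{Loc-1, Loc-2}: service 156 + fixed 48 = 204
{Loc-1, Loc-2, Loc-3, Loc-4}: service 156 + fixed 88 = 244
No other subset beats 184.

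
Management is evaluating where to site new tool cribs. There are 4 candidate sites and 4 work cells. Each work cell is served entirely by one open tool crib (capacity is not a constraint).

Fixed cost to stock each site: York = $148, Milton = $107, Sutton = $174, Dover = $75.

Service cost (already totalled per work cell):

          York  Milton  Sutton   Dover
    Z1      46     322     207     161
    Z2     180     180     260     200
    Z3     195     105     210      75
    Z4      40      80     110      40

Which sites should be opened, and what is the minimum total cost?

For any fixed open set, each work cell goes to its cheapest open site; total = fixed + service.
{Dover}: Z1→Dover 161, Z2→Dover 200, Z3→Dover 75, Z4→Dover 40. Service 476; fixed 75; total 551.
{York, Dover}: service 341 + fixed 223 = 564
{York}: Z1→York 46, Z2→York 180, Z3→York 195, Z4→York 40. Service 461; fixed 148; total 609.
{York, Milton, Sutton, Dover}: service 341 + fixed 504 = 845
No other subset beats 551.

Open Dover only; minimum total cost 551.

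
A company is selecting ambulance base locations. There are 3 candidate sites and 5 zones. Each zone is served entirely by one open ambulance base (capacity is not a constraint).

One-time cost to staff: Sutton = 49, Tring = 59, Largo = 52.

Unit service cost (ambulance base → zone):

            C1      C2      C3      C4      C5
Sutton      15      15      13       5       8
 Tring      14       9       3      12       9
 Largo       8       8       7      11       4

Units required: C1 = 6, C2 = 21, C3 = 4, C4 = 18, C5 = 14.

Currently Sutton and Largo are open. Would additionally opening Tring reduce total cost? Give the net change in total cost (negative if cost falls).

Current service cost with {Sutton, Largo}: 390.
Adding Tring: each zone re-picks its cheapest; new service cost 374, saving 16.
Extra fixed cost: 59. Net change = 59 − 16 = 43.
(Totals: 491 → 534.)

No — net change +43 (cost rises by 43).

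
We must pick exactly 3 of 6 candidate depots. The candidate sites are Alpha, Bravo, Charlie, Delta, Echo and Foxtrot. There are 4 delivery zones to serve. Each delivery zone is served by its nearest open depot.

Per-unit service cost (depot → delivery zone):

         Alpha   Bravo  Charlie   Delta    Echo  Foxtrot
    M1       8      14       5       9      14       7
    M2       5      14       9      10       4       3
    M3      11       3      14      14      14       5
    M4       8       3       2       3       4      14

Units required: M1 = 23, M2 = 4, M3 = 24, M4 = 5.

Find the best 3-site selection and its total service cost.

Choose Bravo, Charlie and Foxtrot; total service cost 209.

With exactly 3 open, each delivery zone uses its cheapest among the chosen.
{Bravo, Charlie, Foxtrot}: M1→Charlie 5·23=115, M2→Foxtrot 3·4=12, M3→Bravo 3·24=72, M4→Charlie 2·5=10. Service cost 209.
{Bravo, Charlie, Echo}: service cost 213
{Alpha, Bravo, Charlie}: service cost 217
Among all 20 size-3 choices, {Bravo, Charlie, Foxtrot} is lowest.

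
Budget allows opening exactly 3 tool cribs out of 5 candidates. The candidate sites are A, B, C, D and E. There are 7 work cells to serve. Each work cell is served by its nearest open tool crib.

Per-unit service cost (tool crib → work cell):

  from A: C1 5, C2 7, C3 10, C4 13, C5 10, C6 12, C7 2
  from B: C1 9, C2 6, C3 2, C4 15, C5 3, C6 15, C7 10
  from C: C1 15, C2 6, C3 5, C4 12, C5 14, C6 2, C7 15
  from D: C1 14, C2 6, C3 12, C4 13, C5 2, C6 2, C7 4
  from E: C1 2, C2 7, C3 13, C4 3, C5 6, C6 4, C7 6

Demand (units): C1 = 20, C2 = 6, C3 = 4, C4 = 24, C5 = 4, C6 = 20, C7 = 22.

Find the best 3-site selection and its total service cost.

Choose A, C and E; total service cost 276.

With exactly 3 open, each work cell uses its cheapest among the chosen.
{A, C, E}: C1→E 2·20=40, C2→C 6·6=36, C3→C 5·4=20, C4→E 3·24=72, C5→E 6·4=24, C6→C 2·20=40, C7→A 2·22=44. Service cost 276.
{A, D, E}: service cost 280
{A, B, E}: service cost 292
Among all 10 size-3 choices, {A, C, E} is lowest.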